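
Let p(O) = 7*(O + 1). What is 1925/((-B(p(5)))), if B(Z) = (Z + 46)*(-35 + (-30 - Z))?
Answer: 175/856 ≈ 0.20444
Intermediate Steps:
p(O) = 7 + 7*O (p(O) = 7*(1 + O) = 7 + 7*O)
B(Z) = (-65 - Z)*(46 + Z) (B(Z) = (46 + Z)*(-65 - Z) = (-65 - Z)*(46 + Z))
1925/((-B(p(5)))) = 1925/((-(-2990 - (7 + 7*5)**2 - 111*(7 + 7*5)))) = 1925/((-(-2990 - (7 + 35)**2 - 111*(7 + 35)))) = 1925/((-(-2990 - 1*42**2 - 111*42))) = 1925/((-(-2990 - 1*1764 - 4662))) = 1925/((-(-2990 - 1764 - 4662))) = 1925/((-1*(-9416))) = 1925/9416 = 1925*(1/9416) = 175/856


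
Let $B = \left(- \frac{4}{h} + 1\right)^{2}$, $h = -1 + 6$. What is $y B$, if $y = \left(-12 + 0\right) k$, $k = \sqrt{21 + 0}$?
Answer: $- \frac{12 \sqrt{21}}{25} \approx -2.1996$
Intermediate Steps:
$h = 5$
$k = \sqrt{21} \approx 4.5826$
$y = - 12 \sqrt{21}$ ($y = \left(-12 + 0\right) \sqrt{21} = - 12 \sqrt{21} \approx -54.991$)
$B = \frac{1}{25}$ ($B = \left(- \frac{4}{5} + 1\right)^{2} = \left(\frac{1}{5}\right)^{2} = \frac{1}{25} \approx 0.04$)
$y B = - 12 \sqrt{21} \cdot \frac{1}{25} = - \frac{12 \sqrt{21}}{25}$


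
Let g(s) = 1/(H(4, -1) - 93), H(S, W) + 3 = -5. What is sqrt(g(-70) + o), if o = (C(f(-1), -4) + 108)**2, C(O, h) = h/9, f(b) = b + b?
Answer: sqrt(9558573643)/909 ≈ 107.56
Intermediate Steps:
f(b) = 2*b
H(S, W) = -8 (H(S, W) = -3 - 5 = -8)
C(O, h) = h/9 (C(O, h) = h*(1/9) = h/9)
o = 937024/81 (o = ((1/9)*(-4) + 108)**2 = (-4/9 + 108)**2 = (968/9)**2 = 937024/81 ≈ 11568.)
g(s) = -1/101 (g(s) = 1/(-8 - 93) = 1/(-101) = -1/101)
sqrt(g(-70) + o) = sqrt(-1/101 + 937024/81) = sqrt(94639343/8181) = sqrt(9558573643)/909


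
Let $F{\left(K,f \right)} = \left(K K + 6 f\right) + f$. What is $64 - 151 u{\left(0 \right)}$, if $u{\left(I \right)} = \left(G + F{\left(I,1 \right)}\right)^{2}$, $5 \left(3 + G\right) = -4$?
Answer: $- \frac{37056}{25} \approx -1482.2$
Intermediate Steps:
$G = - \frac{19}{5}$ ($G = -3 + \frac{1}{5} \left(-4\right) = -3 - \frac{4}{5} = - \frac{19}{5} \approx -3.8$)
$F{\left(K,f \right)} = K^{2} + 7 f$ ($F{\left(K,f \right)} = \left(K^{2} + 6 f\right) + f = K^{2} + 7 f$)
$u{\left(I \right)} = \left(\frac{16}{5} + I^{2}\right)^{2}$ ($u{\left(I \right)} = \left(- \frac{19}{5} + \left(I^{2} + 7 \cdot 1\right)\right)^{2} = \left(- \frac{19}{5} + \left(I^{2} + 7\right)\right)^{2} = \left(- \frac{19}{5} + \left(7 + I^{2}\right)\right)^{2} = \left(\frac{16}{5} + I^{2}\right)^{2}$)
$64 - 151 u{\left(0 \right)} = 64 - 151 \frac{\left(16 + 5 \cdot 0^{2}\right)^{2}}{25} = 64 - 151 \frac{\left(16 + 5 \cdot 0\right)^{2}}{25} = 64 - 151 \frac{\left(16 + 0\right)^{2}}{25} = 64 - 151 \frac{16^{2}}{25} = 64 - 151 \cdot \frac{1}{25} \cdot 256 = 64 - \frac{38656}{25} = - \frac{37056}{25}$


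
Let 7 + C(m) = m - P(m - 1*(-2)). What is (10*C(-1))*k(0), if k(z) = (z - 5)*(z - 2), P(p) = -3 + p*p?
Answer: -600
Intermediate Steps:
P(p) = -3 + p²
k(z) = (-5 + z)*(-2 + z)
C(m) = -4 + m - (2 + m)² (C(m) = -7 + (m - (-3 + (m - 1*(-2))²)) = -7 + (m - (-3 + (m + 2)²)) = -7 + (m - (-3 + (2 + m)²)) = -7 + (m + (3 - (2 + m)²)) = -7 + (3 + m - (2 + m)²) = -4 + m - (2 + m)²)
(10*C(-1))*k(0) = (10*(-4 - 1 - (2 - 1)²))*(10 + 0² - 7*0) = (10*(-4 - 1 - 1*1²))*(10 + 0 + 0) = (10*(-4 - 1 - 1*1))*10 = (10*(-4 - 1 - 1))*10 = (10*(-6))*10 = -60*10 = -600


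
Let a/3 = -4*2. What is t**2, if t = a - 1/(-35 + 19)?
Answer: 146689/256 ≈ 573.00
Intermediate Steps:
a = -24 (a = 3*(-4*2) = 3*(-8) = -24)
t = -383/16 (t = -24 - 1/(-35 + 19) = -24 - 1/(-16) = -24 - 1*(-1/16) = -24 + 1/16 = -383/16 ≈ -23.938)
t**2 = (-383/16)**2 = 146689/256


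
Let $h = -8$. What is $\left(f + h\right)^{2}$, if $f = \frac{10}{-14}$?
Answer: $\frac{3721}{49} \approx 75.939$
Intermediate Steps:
$f = - \frac{5}{7}$ ($f = 10 \left(- \frac{1}{14}\right) = - \frac{5}{7} \approx -0.71429$)
$\left(f + h\right)^{2} = \left(- \frac{5}{7} - 8\right)^{2} = \left(- \frac{61}{7}\right)^{2} = \frac{3721}{49}$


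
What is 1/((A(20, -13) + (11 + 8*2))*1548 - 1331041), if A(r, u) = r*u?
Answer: -1/1691725 ≈ -5.9111e-7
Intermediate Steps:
1/((A(20, -13) + (11 + 8*2))*1548 - 1331041) = 1/((20*(-13) + (11 + 8*2))*1548 - 1331041) = 1/((-260 + (11 + 16))*1548 - 1331041) = 1/((-260 + 27)*1548 - 1331041) = 1/(-233*1548 - 1331041) = 1/(-360684 - 1331041) = 1/(-1691725) = -1/1691725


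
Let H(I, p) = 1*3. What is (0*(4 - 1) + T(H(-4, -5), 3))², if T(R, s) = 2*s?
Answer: 36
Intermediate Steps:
H(I, p) = 3
(0*(4 - 1) + T(H(-4, -5), 3))² = (0*(4 - 1) + 2*3)² = (0*3 + 6)² = (0 + 6)² = 6² = 36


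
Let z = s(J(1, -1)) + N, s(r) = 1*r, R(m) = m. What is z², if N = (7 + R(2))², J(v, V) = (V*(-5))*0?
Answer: 6561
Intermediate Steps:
J(v, V) = 0 (J(v, V) = -5*V*0 = 0)
s(r) = r
N = 81 (N = (7 + 2)² = 9² = 81)
z = 81 (z = 0 + 81 = 81)
z² = 81² = 6561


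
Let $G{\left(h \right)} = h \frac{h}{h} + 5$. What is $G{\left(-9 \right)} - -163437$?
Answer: $163433$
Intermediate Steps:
$G{\left(h \right)} = 5 + h$ ($G{\left(h \right)} = h 1 + 5 = h + 5 = 5 + h$)
$G{\left(-9 \right)} - -163437 = \left(5 - 9\right) - -163437 = -4 + 163437 = 163433$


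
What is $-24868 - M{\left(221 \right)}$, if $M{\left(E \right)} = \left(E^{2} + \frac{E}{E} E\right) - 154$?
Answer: $-73776$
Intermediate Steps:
$M{\left(E \right)} = -154 + E + E^{2}$ ($M{\left(E \right)} = \left(E^{2} + 1 E\right) - 154 = \left(E^{2} + E\right) - 154 = \left(E + E^{2}\right) - 154 = -154 + E + E^{2}$)
$-24868 - M{\left(221 \right)} = -24868 - \left(-154 + 221 + 221^{2}\right) = -24868 - \left(-154 + 221 + 48841\right) = -24868 - 48908 = -73776$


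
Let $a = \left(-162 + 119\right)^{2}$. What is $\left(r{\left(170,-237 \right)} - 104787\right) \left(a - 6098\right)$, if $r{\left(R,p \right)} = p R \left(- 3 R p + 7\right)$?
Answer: $20693646008133$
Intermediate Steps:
$r{\left(R,p \right)} = R p \left(7 - 3 R p\right)$ ($r{\left(R,p \right)} = R p \left(- 3 R p + 7\right) = R p \left(7 - 3 R p\right)$)
$a = 1849$ ($a = \left(-43\right)^{2} = 1849$)
$\left(r{\left(170,-237 \right)} - 104787\right) \left(a - 6098\right) = \left(170 \left(-237\right) \left(7 - 510 \left(-237\right)\right) - 104787\right) \left(1849 - 6098\right) = \left(170 \left(-237\right) \left(7 + 120870\right) - 104787\right) \left(-4249\right) = \left(170 \left(-237\right) 120877 - 104787\right) \left(-4249\right) = \left(-4870134330 - 104787\right) \left(-4249\right) = \left(-4870239117\right) \left(-4249\right) = 20693646008133$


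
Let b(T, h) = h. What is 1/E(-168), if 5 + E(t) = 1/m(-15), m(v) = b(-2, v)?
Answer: -15/76 ≈ -0.19737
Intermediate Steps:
m(v) = v
E(t) = -76/15 (E(t) = -5 + 1/(-15) = -5 - 1/15 = -76/15)
1/E(-168) = 1/(-76/15) = -15/76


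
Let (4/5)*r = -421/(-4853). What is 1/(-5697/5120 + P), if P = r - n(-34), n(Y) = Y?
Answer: 24847360/819857099 ≈ 0.030307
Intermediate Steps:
r = 2105/19412 (r = 5*(-421/(-4853))/4 = 5*(-421*(-1/4853))/4 = (5/4)*(421/4853) = 2105/19412 ≈ 0.10844)
P = 662113/19412 (P = 2105/19412 - 1*(-34) = 2105/19412 + 34 = 662113/19412 ≈ 34.108)
1/(-5697/5120 + P) = 1/(-5697/5120 + 662113/19412) = 1/(819857099/24847360) = 24847360/819857099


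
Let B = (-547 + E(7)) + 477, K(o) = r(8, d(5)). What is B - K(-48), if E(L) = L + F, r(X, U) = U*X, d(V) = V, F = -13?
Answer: -116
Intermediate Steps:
K(o) = 40 (K(o) = 5*8 = 40)
E(L) = -13 + L (E(L) = L - 13 = -13 + L)
B = -76 (B = (-547 + (-13 + 7)) + 477 = (-547 - 6) + 477 = -553 + 477 = -76)
B - K(-48) = -76 - 1*40 = -76 - 40 = -116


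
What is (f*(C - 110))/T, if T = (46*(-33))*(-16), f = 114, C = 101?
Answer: -171/4048 ≈ -0.042243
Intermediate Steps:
T = 24288 (T = -1518*(-16) = 24288)
(f*(C - 110))/T = (114*(101 - 110))/24288 = (114*(-9))*(1/24288) = -1026*1/24288 = -171/4048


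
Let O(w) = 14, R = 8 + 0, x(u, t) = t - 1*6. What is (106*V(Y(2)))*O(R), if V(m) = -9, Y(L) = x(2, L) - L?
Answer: -13356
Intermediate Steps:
x(u, t) = -6 + t (x(u, t) = t - 6 = -6 + t)
Y(L) = -6 (Y(L) = (-6 + L) - L = -6)
R = 8
(106*V(Y(2)))*O(R) = (106*(-9))*14 = -954*14 = -13356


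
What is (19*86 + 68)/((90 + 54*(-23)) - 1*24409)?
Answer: -1702/25561 ≈ -0.066586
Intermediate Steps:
(19*86 + 68)/((90 + 54*(-23)) - 1*24409) = (1634 + 68)/((90 - 1242) - 24409) = 1702/(-1152 - 24409) = 1702/(-25561) = 1702*(-1/25561) = -1702/25561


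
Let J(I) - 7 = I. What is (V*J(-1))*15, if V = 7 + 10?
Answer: 1530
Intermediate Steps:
J(I) = 7 + I
V = 17
(V*J(-1))*15 = (17*(7 - 1))*15 = (17*6)*15 = 102*15 = 1530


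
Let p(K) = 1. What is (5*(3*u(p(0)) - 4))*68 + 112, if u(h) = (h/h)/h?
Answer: -228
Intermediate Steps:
u(h) = 1/h
(5*(3*u(p(0)) - 4))*68 + 112 = (5*(3/1 - 4))*68 + 112 = (5*(3*1 - 4))*68 + 112 = (5*(3 - 4))*68 + 112 = (5*(-1))*68 + 112 = -5*68 + 112 = -340 + 112 = -228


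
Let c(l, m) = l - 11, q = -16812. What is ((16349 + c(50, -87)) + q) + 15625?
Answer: 15201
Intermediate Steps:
c(l, m) = -11 + l
((16349 + c(50, -87)) + q) + 15625 = ((16349 + (-11 + 50)) - 16812) + 15625 = ((16349 + 39) - 16812) + 15625 = (16388 - 16812) + 15625 = -424 + 15625 = 15201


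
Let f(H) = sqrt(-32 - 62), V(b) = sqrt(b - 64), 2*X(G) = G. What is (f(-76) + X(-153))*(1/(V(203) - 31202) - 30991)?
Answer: 1538758870775067/649043110 + 51*sqrt(139)/649043110 - 30171742564217*I*sqrt(94)/973564665 - I*sqrt(13066)/973564665 ≈ 2.3708e+6 - 3.0047e+5*I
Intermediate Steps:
X(G) = G/2
V(b) = sqrt(-64 + b)
f(H) = I*sqrt(94) (f(H) = sqrt(-94) = I*sqrt(94))
(f(-76) + X(-153))*(1/(V(203) - 31202) - 30991) = (I*sqrt(94) + (1/2)*(-153))*(1/(sqrt(-64 + 203) - 31202) - 30991) = (I*sqrt(94) - 153/2)*(1/(sqrt(139) - 31202) - 30991) = (-153/2 + I*sqrt(94))*(1/(-31202 + sqrt(139)) - 30991) = (-153/2 + I*sqrt(94))*(-30991 + 1/(-31202 + sqrt(139))) = (-30991 + 1/(-31202 + sqrt(139)))*(-153/2 + I*sqrt(94))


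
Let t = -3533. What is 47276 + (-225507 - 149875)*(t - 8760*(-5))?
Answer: -15115459718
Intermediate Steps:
47276 + (-225507 - 149875)*(t - 8760*(-5)) = 47276 + (-225507 - 149875)*(-3533 - 8760*(-5)) = 47276 - 375382*(-3533 + 43800) = 47276 - 375382*40267 = 47276 - 15115506994 = -15115459718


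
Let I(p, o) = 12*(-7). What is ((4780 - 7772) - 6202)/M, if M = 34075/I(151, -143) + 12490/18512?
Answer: 1787092944/78718405 ≈ 22.702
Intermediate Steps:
I(p, o) = -84
M = -78718405/194376 (M = 34075/(-84) + 12490/18512 = 34075*(-1/84) + 12490*(1/18512) = -34075/84 + 6245/9256 = -78718405/194376 ≈ -404.98)
((4780 - 7772) - 6202)/M = ((4780 - 7772) - 6202)/(-78718405/194376) = (-2992 - 6202)*(-194376/78718405) = -9194*(-194376/78718405) = 1787092944/78718405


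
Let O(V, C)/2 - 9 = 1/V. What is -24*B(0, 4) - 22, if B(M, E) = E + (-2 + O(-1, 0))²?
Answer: -4822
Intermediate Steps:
O(V, C) = 18 + 2/V
B(M, E) = 196 + E (B(M, E) = E + (-2 + (18 + 2/(-1)))² = E + (-2 + (18 + 2*(-1)))² = E + (-2 + (18 - 2))² = E + (-2 + 16)² = E + 14² = E + 196 = 196 + E)
-24*B(0, 4) - 22 = -24*(196 + 4) - 22 = -24*200 - 22 = -4800 - 22 = -4822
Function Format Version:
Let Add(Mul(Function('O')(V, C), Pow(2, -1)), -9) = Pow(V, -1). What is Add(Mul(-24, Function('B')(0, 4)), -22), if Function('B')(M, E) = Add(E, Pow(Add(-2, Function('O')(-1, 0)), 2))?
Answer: -4822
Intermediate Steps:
Function('O')(V, C) = Add(18, Mul(2, Pow(V, -1)))
Function('B')(M, E) = Add(196, E) (Function('B')(M, E) = Add(E, Pow(Add(-2, Add(18, Mul(2, Pow(-1, -1)))), 2)) = Add(E, Pow(Add(-2, Add(18, Mul(2, -1))), 2)) = Add(E, Pow(Add(-2, Add(18, -2)), 2)) = Add(E, Pow(Add(-2, 16), 2)) = Add(E, Pow(14, 2)) = Add(E, 196) = Add(196, E))
Add(Mul(-24, Function('B')(0, 4)), -22) = Add(Mul(-24, Add(196, 4)), -22) = Add(Mul(-24, 200), -22) = Add(-4800, -22) = -4822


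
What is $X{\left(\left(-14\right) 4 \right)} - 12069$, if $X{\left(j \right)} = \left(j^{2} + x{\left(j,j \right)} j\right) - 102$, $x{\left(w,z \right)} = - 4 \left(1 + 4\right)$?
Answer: $-7915$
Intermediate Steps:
$x{\left(w,z \right)} = -20$ ($x{\left(w,z \right)} = \left(-4\right) 5 = -20$)
$X{\left(j \right)} = -102 + j^{2} - 20 j$ ($X{\left(j \right)} = \left(j^{2} - 20 j\right) - 102 = -102 + j^{2} - 20 j$)
$X{\left(\left(-14\right) 4 \right)} - 12069 = \left(-102 + \left(\left(-14\right) 4\right)^{2} - 20 \left(\left(-14\right) 4\right)\right) - 12069 = \left(-102 + \left(-56\right)^{2} - -1120\right) - 12069 = \left(-102 + 3136 + 1120\right) - 12069 = 4154 - 12069 = -7915$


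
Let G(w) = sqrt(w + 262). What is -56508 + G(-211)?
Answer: -56508 + sqrt(51) ≈ -56501.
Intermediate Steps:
G(w) = sqrt(262 + w)
-56508 + G(-211) = -56508 + sqrt(262 - 211) = -56508 + sqrt(51)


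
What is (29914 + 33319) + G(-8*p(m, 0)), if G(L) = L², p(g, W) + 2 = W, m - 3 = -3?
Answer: 63489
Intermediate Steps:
m = 0 (m = 3 - 3 = 0)
p(g, W) = -2 + W
(29914 + 33319) + G(-8*p(m, 0)) = (29914 + 33319) + (-8*(-2 + 0))² = 63233 + (-8*(-2))² = 63233 + 16² = 63233 + 256 = 63489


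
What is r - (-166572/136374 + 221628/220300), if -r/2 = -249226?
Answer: 89137474464221/178828525 ≈ 4.9845e+5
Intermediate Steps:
r = 498452 (r = -2*(-249226) = 498452)
r - (-166572/136374 + 221628/220300) = 498452 - (-166572/136374 + 221628/220300) = 498452 - (-166572*1/136374 + 221628*(1/220300)) = 498452 - (-3966/3247 + 55407/55075) = 498452 - 1*(-38520921/178828525) = 498452 + 38520921/178828525 = 89137474464221/178828525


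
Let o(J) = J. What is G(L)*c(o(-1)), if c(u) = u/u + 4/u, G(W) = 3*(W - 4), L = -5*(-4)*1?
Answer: -144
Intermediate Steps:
L = 20 (L = 20*1 = 20)
G(W) = -12 + 3*W (G(W) = 3*(-4 + W) = -12 + 3*W)
c(u) = 1 + 4/u
G(L)*c(o(-1)) = (-12 + 3*20)*((4 - 1)/(-1)) = (-12 + 60)*(-1*3) = 48*(-3) = -144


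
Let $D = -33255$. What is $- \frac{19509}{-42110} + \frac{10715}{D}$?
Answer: $\frac{39512629}{280073610} \approx 0.14108$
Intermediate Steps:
$- \frac{19509}{-42110} + \frac{10715}{D} = - \frac{19509}{-42110} + \frac{10715}{-33255} = \left(-19509\right) \left(- \frac{1}{42110}\right) + 10715 \left(- \frac{1}{33255}\right) = \frac{19509}{42110} - \frac{2143}{6651} = \frac{39512629}{280073610}$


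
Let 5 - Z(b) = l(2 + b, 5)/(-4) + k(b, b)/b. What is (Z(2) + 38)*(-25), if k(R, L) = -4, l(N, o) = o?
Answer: -4625/4 ≈ -1156.3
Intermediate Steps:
Z(b) = 25/4 + 4/b (Z(b) = 5 - (5/(-4) - 4/b) = 5 - (5*(-¼) - 4/b) = 5 - (-5/4 - 4/b) = 5 + (5/4 + 4/b) = 25/4 + 4/b)
(Z(2) + 38)*(-25) = ((25/4 + 4/2) + 38)*(-25) = ((25/4 + 4*(½)) + 38)*(-25) = ((25/4 + 2) + 38)*(-25) = (33/4 + 38)*(-25) = (185/4)*(-25) = -4625/4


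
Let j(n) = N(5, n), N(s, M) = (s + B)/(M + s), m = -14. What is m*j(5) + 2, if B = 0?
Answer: -5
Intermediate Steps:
N(s, M) = s/(M + s) (N(s, M) = (s + 0)/(M + s) = s/(M + s))
j(n) = 5/(5 + n) (j(n) = 5/(n + 5) = 5/(5 + n))
m*j(5) + 2 = -70/(5 + 5) + 2 = -70/10 + 2 = -14*½ + 2 = -7 + 2 = -5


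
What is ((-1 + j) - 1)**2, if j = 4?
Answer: 4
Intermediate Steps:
((-1 + j) - 1)**2 = ((-1 + 4) - 1)**2 = (3 - 1)**2 = 2**2 = 4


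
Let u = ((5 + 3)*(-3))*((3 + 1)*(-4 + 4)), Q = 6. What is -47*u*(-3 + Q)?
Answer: 0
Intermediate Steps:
u = 0 (u = (8*(-3))*(4*0) = -24*0 = 0)
-47*u*(-3 + Q) = -0*(-3 + 6) = -0*3 = -47*0 = 0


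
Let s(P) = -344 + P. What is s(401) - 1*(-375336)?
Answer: 375393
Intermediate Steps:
s(401) - 1*(-375336) = (-344 + 401) - 1*(-375336) = 57 + 375336 = 375393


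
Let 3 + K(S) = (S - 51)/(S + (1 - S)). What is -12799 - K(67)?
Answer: -12812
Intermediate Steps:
K(S) = -54 + S (K(S) = -3 + (S - 51)/(S + (1 - S)) = -3 + (-51 + S)/1 = -3 + (-51 + S)*1 = -3 + (-51 + S) = -54 + S)
-12799 - K(67) = -12799 - (-54 + 67) = -12799 - 1*13 = -12799 - 13 = -12812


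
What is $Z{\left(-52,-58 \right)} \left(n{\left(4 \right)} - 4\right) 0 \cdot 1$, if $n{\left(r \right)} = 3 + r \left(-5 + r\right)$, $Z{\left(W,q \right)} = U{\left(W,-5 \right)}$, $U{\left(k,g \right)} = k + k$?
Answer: $0$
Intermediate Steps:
$U{\left(k,g \right)} = 2 k$
$Z{\left(W,q \right)} = 2 W$
$Z{\left(-52,-58 \right)} \left(n{\left(4 \right)} - 4\right) 0 \cdot 1 = 2 \left(-52\right) \left(\left(3 + 4^{2} - 20\right) - 4\right) 0 \cdot 1 = - 104 \left(\left(3 + 16 - 20\right) - 4\right) 0 \cdot 1 = - 104 \left(-1 - 4\right) 0 \cdot 1 = - 104 \left(-5\right) 0 \cdot 1 = - 104 \cdot 0 \cdot 1 = \left(-104\right) 0 = 0$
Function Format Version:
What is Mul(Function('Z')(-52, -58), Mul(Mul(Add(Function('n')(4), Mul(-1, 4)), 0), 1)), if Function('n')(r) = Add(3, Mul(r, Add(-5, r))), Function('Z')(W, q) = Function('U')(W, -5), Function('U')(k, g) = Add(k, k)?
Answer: 0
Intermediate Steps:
Function('U')(k, g) = Mul(2, k)
Function('Z')(W, q) = Mul(2, W)
Mul(Function('Z')(-52, -58), Mul(Mul(Add(Function('n')(4), Mul(-1, 4)), 0), 1)) = Mul(Mul(2, -52), Mul(Mul(Add(Add(3, Pow(4, 2), Mul(-5, 4)), Mul(-1, 4)), 0), 1)) = Mul(-104, Mul(Mul(Add(Add(3, 16, -20), -4), 0), 1)) = Mul(-104, Mul(Mul(Add(-1, -4), 0), 1)) = Mul(-104, Mul(Mul(-5, 0), 1)) = Mul(-104, Mul(0, 1)) = Mul(-104, 0) = 0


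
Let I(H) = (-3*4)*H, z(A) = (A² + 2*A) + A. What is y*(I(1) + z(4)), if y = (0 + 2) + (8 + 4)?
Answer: 224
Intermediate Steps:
z(A) = A² + 3*A
y = 14 (y = 2 + 12 = 14)
I(H) = -12*H
y*(I(1) + z(4)) = 14*(-12*1 + 4*(3 + 4)) = 14*(-12 + 4*7) = 14*(-12 + 28) = 14*16 = 224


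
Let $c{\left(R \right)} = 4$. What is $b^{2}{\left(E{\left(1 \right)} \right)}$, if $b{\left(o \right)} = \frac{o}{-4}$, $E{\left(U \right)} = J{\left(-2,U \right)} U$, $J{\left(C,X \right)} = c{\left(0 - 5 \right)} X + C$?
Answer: $\frac{1}{4} \approx 0.25$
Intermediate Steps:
$J{\left(C,X \right)} = C + 4 X$ ($J{\left(C,X \right)} = 4 X + C = C + 4 X$)
$E{\left(U \right)} = U \left(-2 + 4 U\right)$ ($E{\left(U \right)} = \left(-2 + 4 U\right) U = U \left(-2 + 4 U\right)$)
$b{\left(o \right)} = - \frac{o}{4}$ ($b{\left(o \right)} = o \left(- \frac{1}{4}\right) = - \frac{o}{4}$)
$b^{2}{\left(E{\left(1 \right)} \right)} = \left(- \frac{2 \cdot 1 \left(-1 + 2 \cdot 1\right)}{4}\right)^{2} = \left(- \frac{2 \cdot 1 \left(-1 + 2\right)}{4}\right)^{2} = \left(- \frac{2 \cdot 1 \cdot 1}{4}\right)^{2} = \left(\left(- \frac{1}{4}\right) 2\right)^{2} = \left(- \frac{1}{2}\right)^{2} = \frac{1}{4}$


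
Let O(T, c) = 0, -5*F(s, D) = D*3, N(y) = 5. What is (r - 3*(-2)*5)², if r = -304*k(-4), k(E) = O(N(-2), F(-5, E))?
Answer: 900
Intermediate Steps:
F(s, D) = -3*D/5 (F(s, D) = -D*3/5 = -3*D/5)
k(E) = 0
r = 0 (r = -304*0 = 0)
(r - 3*(-2)*5)² = (0 - 3*(-2)*5)² = (0 + 6*5)² = (0 + 30)² = 30² = 900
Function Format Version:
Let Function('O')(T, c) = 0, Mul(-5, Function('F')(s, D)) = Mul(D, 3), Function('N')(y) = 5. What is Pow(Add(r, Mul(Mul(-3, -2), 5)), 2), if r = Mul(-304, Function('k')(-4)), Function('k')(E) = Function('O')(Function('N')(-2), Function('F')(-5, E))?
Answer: 900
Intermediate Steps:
Function('F')(s, D) = Mul(Rational(-3, 5), D) (Function('F')(s, D) = Mul(Rational(-1, 5), Mul(D, 3)) = Mul(Rational(-1, 5), Mul(3, D)) = Mul(Rational(-3, 5), D))
Function('k')(E) = 0
r = 0 (r = Mul(-304, 0) = 0)
Pow(Add(r, Mul(Mul(-3, -2), 5)), 2) = Pow(Add(0, Mul(Mul(-3, -2), 5)), 2) = Pow(Add(0, Mul(6, 5)), 2) = Pow(Add(0, 30), 2) = Pow(30, 2) = 900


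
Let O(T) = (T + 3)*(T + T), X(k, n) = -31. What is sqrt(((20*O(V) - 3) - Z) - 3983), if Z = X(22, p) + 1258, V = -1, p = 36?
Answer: I*sqrt(5293) ≈ 72.753*I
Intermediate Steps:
O(T) = 2*T*(3 + T) (O(T) = (3 + T)*(2*T) = 2*T*(3 + T))
Z = 1227 (Z = -31 + 1258 = 1227)
sqrt(((20*O(V) - 3) - Z) - 3983) = sqrt(((20*(2*(-1)*(3 - 1)) - 3) - 1*1227) - 3983) = sqrt(((20*(2*(-1)*2) - 3) - 1227) - 3983) = sqrt(((20*(-4) - 3) - 1227) - 3983) = sqrt(((-80 - 3) - 1227) - 3983) = sqrt((-83 - 1227) - 3983) = sqrt(-1310 - 3983) = sqrt(-5293) = I*sqrt(5293)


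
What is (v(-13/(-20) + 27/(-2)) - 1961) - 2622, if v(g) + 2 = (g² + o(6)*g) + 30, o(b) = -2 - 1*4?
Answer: -1725111/400 ≈ -4312.8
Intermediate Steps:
o(b) = -6 (o(b) = -2 - 4 = -6)
v(g) = 28 + g² - 6*g (v(g) = -2 + ((g² - 6*g) + 30) = -2 + (30 + g² - 6*g) = 28 + g² - 6*g)
(v(-13/(-20) + 27/(-2)) - 1961) - 2622 = ((28 + (-13/(-20) + 27/(-2))² - 6*(-13/(-20) + 27/(-2))) - 1961) - 2622 = ((28 + (-13*(-1/20) + 27*(-½))² - 6*(-13*(-1/20) + 27*(-½))) - 1961) - 2622 = ((28 + (13/20 - 27/2)² - 6*(13/20 - 27/2)) - 1961) - 2622 = ((28 + (-257/20)² - 6*(-257/20)) - 1961) - 2622 = ((28 + 66049/400 + 771/10) - 1961) - 2622 = (108089/400 - 1961) - 2622 = -676311/400 - 2622 = -1725111/400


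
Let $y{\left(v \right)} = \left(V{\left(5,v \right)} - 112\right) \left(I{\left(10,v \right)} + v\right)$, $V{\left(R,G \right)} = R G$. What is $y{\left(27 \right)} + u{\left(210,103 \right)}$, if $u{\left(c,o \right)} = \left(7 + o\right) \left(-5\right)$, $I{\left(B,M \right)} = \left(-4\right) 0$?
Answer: $71$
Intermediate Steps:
$I{\left(B,M \right)} = 0$
$u{\left(c,o \right)} = -35 - 5 o$
$V{\left(R,G \right)} = G R$
$y{\left(v \right)} = v \left(-112 + 5 v\right)$ ($y{\left(v \right)} = \left(v 5 - 112\right) \left(0 + v\right) = \left(5 v - 112\right) v = \left(-112 + 5 v\right) v = v \left(-112 + 5 v\right)$)
$y{\left(27 \right)} + u{\left(210,103 \right)} = 27 \left(-112 + 5 \cdot 27\right) - 550 = 27 \left(-112 + 135\right) - 550 = 27 \cdot 23 - 550 = 621 - 550 = 71$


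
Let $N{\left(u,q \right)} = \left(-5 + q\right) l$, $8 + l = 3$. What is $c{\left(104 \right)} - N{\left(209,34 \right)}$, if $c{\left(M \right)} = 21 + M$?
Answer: $270$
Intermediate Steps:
$l = -5$ ($l = -8 + 3 = -5$)
$N{\left(u,q \right)} = 25 - 5 q$ ($N{\left(u,q \right)} = \left(-5 + q\right) \left(-5\right) = 25 - 5 q$)
$c{\left(104 \right)} - N{\left(209,34 \right)} = \left(21 + 104\right) - \left(25 - 170\right) = 125 - \left(25 - 170\right) = 125 - -145 = 125 + 145 = 270$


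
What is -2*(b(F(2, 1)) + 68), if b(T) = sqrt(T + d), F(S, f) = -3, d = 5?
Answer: -136 - 2*sqrt(2) ≈ -138.83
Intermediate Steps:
b(T) = sqrt(5 + T) (b(T) = sqrt(T + 5) = sqrt(5 + T))
-2*(b(F(2, 1)) + 68) = -2*(sqrt(5 - 3) + 68) = -2*(sqrt(2) + 68) = -2*(68 + sqrt(2)) = -136 - 2*sqrt(2)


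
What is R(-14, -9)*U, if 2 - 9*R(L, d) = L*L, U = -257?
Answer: 49858/9 ≈ 5539.8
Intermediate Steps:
R(L, d) = 2/9 - L²/9 (R(L, d) = 2/9 - L*L/9 = 2/9 - L²/9)
R(-14, -9)*U = (2/9 - ⅑*(-14)²)*(-257) = (2/9 - ⅑*196)*(-257) = (2/9 - 196/9)*(-257) = -194/9*(-257) = 49858/9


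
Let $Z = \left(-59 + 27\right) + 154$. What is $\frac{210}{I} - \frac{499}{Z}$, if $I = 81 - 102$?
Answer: $- \frac{1719}{122} \approx -14.09$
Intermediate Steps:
$I = -21$ ($I = 81 - 102 = -21$)
$Z = 122$ ($Z = -32 + 154 = 122$)
$\frac{210}{I} - \frac{499}{Z} = \frac{210}{-21} - \frac{499}{122} = 210 \left(- \frac{1}{21}\right) - \frac{499}{122} = -10 - \frac{499}{122} = - \frac{1719}{122}$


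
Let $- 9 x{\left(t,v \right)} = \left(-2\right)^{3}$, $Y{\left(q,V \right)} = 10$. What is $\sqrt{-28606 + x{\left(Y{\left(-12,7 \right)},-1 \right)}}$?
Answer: $\frac{7 i \sqrt{5254}}{3} \approx 169.13 i$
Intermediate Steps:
$x{\left(t,v \right)} = \frac{8}{9}$ ($x{\left(t,v \right)} = - \frac{\left(-2\right)^{3}}{9} = \left(- \frac{1}{9}\right) \left(-8\right) = \frac{8}{9}$)
$\sqrt{-28606 + x{\left(Y{\left(-12,7 \right)},-1 \right)}} = \sqrt{-28606 + \frac{8}{9}} = \sqrt{- \frac{257446}{9}} = \frac{7 i \sqrt{5254}}{3}$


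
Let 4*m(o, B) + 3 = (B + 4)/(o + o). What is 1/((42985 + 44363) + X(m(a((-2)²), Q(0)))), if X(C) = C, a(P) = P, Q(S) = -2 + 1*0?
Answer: 16/1397557 ≈ 1.1449e-5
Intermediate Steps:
Q(S) = -2 (Q(S) = -2 + 0 = -2)
m(o, B) = -¾ + (4 + B)/(8*o) (m(o, B) = -¾ + ((B + 4)/(o + o))/4 = -¾ + ((4 + B)/((2*o)))/4 = -¾ + ((4 + B)*(1/(2*o)))/4 = -¾ + ((4 + B)/(2*o))/4 = -¾ + (4 + B)/(8*o))
1/((42985 + 44363) + X(m(a((-2)²), Q(0)))) = 1/((42985 + 44363) + (4 - 2 - 6*(-2)²)/(8*((-2)²))) = 1/(87348 + (⅛)*(4 - 2 - 6*4)/4) = 1/(87348 + (⅛)*(¼)*(4 - 2 - 24)) = 1/(87348 + (⅛)*(¼)*(-22)) = 1/(87348 - 11/16) = 1/(1397557/16) = 16/1397557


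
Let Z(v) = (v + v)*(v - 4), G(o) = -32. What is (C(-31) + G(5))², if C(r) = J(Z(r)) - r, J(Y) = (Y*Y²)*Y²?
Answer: 2315247044523452110710461828600001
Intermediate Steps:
Z(v) = 2*v*(-4 + v) (Z(v) = (2*v)*(-4 + v) = 2*v*(-4 + v))
J(Y) = Y⁵ (J(Y) = Y³*Y² = Y⁵)
C(r) = -r + 32*r⁵*(-4 + r)⁵ (C(r) = (2*r*(-4 + r))⁵ - r = 32*r⁵*(-4 + r)⁵ - r = -r + 32*r⁵*(-4 + r)⁵)
(C(-31) + G(5))² = ((-1*(-31) + 32*(-31)⁵*(-4 - 31)⁵) - 32)² = ((31 + 32*(-28629151)*(-35)⁵) - 32)² = ((31 + 32*(-28629151)*(-52521875)) - 32)² = ((31 + 48117014085700000) - 32)² = (48117014085700031 - 32)² = 48117014085699999² = 2315247044523452110710461828600001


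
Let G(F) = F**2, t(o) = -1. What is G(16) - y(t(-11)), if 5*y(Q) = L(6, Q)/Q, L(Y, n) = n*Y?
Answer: 1274/5 ≈ 254.80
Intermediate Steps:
L(Y, n) = Y*n
y(Q) = 6/5 (y(Q) = ((6*Q)/Q)/5 = (1/5)*6 = 6/5)
G(16) - y(t(-11)) = 16**2 - 1*6/5 = 256 - 6/5 = 1274/5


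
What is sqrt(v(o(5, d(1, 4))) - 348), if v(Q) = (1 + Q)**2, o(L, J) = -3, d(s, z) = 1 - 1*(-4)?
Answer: 2*I*sqrt(86) ≈ 18.547*I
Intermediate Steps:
d(s, z) = 5 (d(s, z) = 1 + 4 = 5)
sqrt(v(o(5, d(1, 4))) - 348) = sqrt((1 - 3)**2 - 348) = sqrt((-2)**2 - 348) = sqrt(4 - 348) = sqrt(-344) = 2*I*sqrt(86)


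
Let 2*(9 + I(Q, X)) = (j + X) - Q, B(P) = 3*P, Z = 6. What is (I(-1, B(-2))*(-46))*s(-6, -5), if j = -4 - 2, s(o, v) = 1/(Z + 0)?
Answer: 667/6 ≈ 111.17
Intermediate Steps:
s(o, v) = ⅙ (s(o, v) = 1/(6 + 0) = 1/6 = ⅙)
j = -6
I(Q, X) = -12 + X/2 - Q/2 (I(Q, X) = -9 + ((-6 + X) - Q)/2 = -9 + (-6 + X - Q)/2 = -9 + (-3 + X/2 - Q/2) = -12 + X/2 - Q/2)
(I(-1, B(-2))*(-46))*s(-6, -5) = ((-12 + (3*(-2))/2 - ½*(-1))*(-46))*(⅙) = ((-12 + (½)*(-6) + ½)*(-46))*(⅙) = ((-12 - 3 + ½)*(-46))*(⅙) = -29/2*(-46)*(⅙) = 667*(⅙) = 667/6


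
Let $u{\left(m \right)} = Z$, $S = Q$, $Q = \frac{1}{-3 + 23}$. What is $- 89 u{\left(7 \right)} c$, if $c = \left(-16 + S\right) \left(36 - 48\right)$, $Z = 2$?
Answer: $- \frac{170346}{5} \approx -34069.0$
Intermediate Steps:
$Q = \frac{1}{20} \approx 0.05$
$S = \frac{1}{20} \approx 0.05$
$u{\left(m \right)} = 2$
$c = \frac{957}{5}$ ($c = \left(-16 + \frac{1}{20}\right) \left(36 - 48\right) = \left(- \frac{319}{20}\right) \left(-12\right) = \frac{957}{5} \approx 191.4$)
$- 89 u{\left(7 \right)} c = \left(-89\right) 2 \cdot \frac{957}{5} = \left(-178\right) \frac{957}{5} = - \frac{170346}{5}$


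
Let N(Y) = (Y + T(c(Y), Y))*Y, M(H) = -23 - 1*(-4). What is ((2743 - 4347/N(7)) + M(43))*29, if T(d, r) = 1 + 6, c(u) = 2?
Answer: 1087935/14 ≈ 77710.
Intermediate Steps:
T(d, r) = 7
M(H) = -19 (M(H) = -23 + 4 = -19)
N(Y) = Y*(7 + Y) (N(Y) = (Y + 7)*Y = (7 + Y)*Y = Y*(7 + Y))
((2743 - 4347/N(7)) + M(43))*29 = ((2743 - 4347/(7*(7 + 7))) - 19)*29 = ((2743 - 4347/(7*14)) - 19)*29 = ((2743 - 4347/98) - 19)*29 = ((2743 - 1*621/14) - 19)*29 = ((2743 - 621/14) - 19)*29 = (37781/14 - 19)*29 = (37515/14)*29 = 1087935/14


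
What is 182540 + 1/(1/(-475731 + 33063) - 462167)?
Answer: 37345227295372112/204586541557 ≈ 1.8254e+5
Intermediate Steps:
182540 + 1/(1/(-475731 + 33063) - 462167) = 182540 + 1/(1/(-442668) - 462167) = 182540 + 1/(-1/442668 - 462167) = 182540 + 1/(-204586541557/442668) = 182540 - 442668/204586541557 = 37345227295372112/204586541557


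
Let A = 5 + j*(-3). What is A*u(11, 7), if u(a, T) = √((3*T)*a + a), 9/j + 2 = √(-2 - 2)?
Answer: 11*√2*(47 + 27*I)/4 ≈ 182.79 + 105.01*I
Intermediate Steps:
j = 9*(-2 - 2*I)/8 (j = 9/(-2 + √(-2 - 2)) = 9/(-2 + √(-4)) = 9/(-2 + 2*I) = 9*((-2 - 2*I)/8) = 9*(-2 - 2*I)/8 ≈ -2.25 - 2.25*I)
u(a, T) = √(a + 3*T*a) (u(a, T) = √(3*T*a + a) = √(a + 3*T*a))
A = 47/4 + 27*I/4 (A = 5 + (-9/4 - 9*I/4)*(-3) = 5 + (27/4 + 27*I/4) = 47/4 + 27*I/4 ≈ 11.75 + 6.75*I)
A*u(11, 7) = (47/4 + 27*I/4)*√(11*(1 + 3*7)) = (47/4 + 27*I/4)*√(11*(1 + 21)) = (47/4 + 27*I/4)*√(11*22) = (47/4 + 27*I/4)*√242 = (47/4 + 27*I/4)*(11*√2) = 11*√2*(47/4 + 27*I/4)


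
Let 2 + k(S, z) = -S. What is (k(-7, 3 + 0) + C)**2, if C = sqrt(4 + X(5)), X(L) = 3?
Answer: (5 + sqrt(7))**2 ≈ 58.458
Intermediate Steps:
k(S, z) = -2 - S
C = sqrt(7) (C = sqrt(4 + 3) = sqrt(7) ≈ 2.6458)
(k(-7, 3 + 0) + C)**2 = ((-2 - 1*(-7)) + sqrt(7))**2 = ((-2 + 7) + sqrt(7))**2 = (5 + sqrt(7))**2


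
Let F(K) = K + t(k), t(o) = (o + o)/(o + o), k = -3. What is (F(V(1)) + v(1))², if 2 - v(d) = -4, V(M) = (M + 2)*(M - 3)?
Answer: 1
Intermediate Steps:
V(M) = (-3 + M)*(2 + M) (V(M) = (2 + M)*(-3 + M) = (-3 + M)*(2 + M))
t(o) = 1 (t(o) = (2*o)/((2*o)) = (2*o)*(1/(2*o)) = 1)
v(d) = 6 (v(d) = 2 - 1*(-4) = 2 + 4 = 6)
F(K) = 1 + K (F(K) = K + 1 = 1 + K)
(F(V(1)) + v(1))² = ((1 + (-6 + 1² - 1*1)) + 6)² = ((1 + (-6 + 1 - 1)) + 6)² = ((1 - 6) + 6)² = (-5 + 6)² = 1² = 1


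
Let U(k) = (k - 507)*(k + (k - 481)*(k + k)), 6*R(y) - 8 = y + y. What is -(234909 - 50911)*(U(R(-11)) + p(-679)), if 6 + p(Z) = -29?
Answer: 5701593313486/27 ≈ 2.1117e+11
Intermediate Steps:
R(y) = 4/3 + y/3 (R(y) = 4/3 + (y + y)/6 = 4/3 + (2*y)/6 = 4/3 + y/3)
p(Z) = -35 (p(Z) = -6 - 29 = -35)
U(k) = (-507 + k)*(k + 2*k*(-481 + k)) (U(k) = (-507 + k)*(k + (-481 + k)*(2*k)) = (-507 + k)*(k + 2*k*(-481 + k)))
-(234909 - 50911)*(U(R(-11)) + p(-679)) = -(234909 - 50911)*((4/3 + (⅓)*(-11))*(487227 - 1975*(4/3 + (⅓)*(-11)) + 2*(4/3 + (⅓)*(-11))²) - 35) = -183998*((4/3 - 11/3)*(487227 - 1975*(4/3 - 11/3) + 2*(4/3 - 11/3)²) - 35) = -183998*(-7*(487227 - 1975*(-7/3) + 2*(-7/3)²)/3 - 35) = -183998*(-7*(487227 + 13825/3 + 2*(49/9))/3 - 35) = -183998*(-7*(487227 + 13825/3 + 98/9)/3 - 35) = -183998*(-7/3*4426616/9 - 35) = -183998*(-30986312/27 - 35) = -183998*(-30987257)/27 = -1*(-5701593313486/27) = 5701593313486/27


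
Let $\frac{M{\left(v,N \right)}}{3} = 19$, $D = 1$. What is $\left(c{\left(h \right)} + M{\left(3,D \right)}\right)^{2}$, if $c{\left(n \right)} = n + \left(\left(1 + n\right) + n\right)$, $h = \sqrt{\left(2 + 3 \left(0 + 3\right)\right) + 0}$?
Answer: $3463 + 348 \sqrt{11} \approx 4617.2$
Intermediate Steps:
$M{\left(v,N \right)} = 57$ ($M{\left(v,N \right)} = 3 \cdot 19 = 57$)
$h = \sqrt{11}$ ($h = \sqrt{\left(2 + 3 \cdot 3\right) + 0} = \sqrt{\left(2 + 9\right) + 0} = \sqrt{11 + 0} = \sqrt{11} \approx 3.3166$)
$c{\left(n \right)} = 1 + 3 n$ ($c{\left(n \right)} = n + \left(1 + 2 n\right) = 1 + 3 n$)
$\left(c{\left(h \right)} + M{\left(3,D \right)}\right)^{2} = \left(\left(1 + 3 \sqrt{11}\right) + 57\right)^{2} = \left(58 + 3 \sqrt{11}\right)^{2}$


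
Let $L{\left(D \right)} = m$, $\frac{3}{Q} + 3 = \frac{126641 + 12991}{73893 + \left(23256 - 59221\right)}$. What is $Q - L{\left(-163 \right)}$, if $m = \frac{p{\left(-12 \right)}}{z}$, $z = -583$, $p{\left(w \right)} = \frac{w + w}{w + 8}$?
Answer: $\frac{2770465}{627891} \approx 4.4123$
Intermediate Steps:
$p{\left(w \right)} = \frac{2 w}{8 + w}$
$Q = \frac{4741}{1077}$ ($Q = \frac{3}{-3 + \frac{126641 + 12991}{73893 + \left(23256 - 59221\right)}} = \frac{3}{-3 + \frac{139632}{73893 - 35965}} = \frac{3}{-3 + \frac{139632}{37928}} = \frac{3}{-3 + 139632 \cdot \frac{1}{37928}} = \frac{3}{-3 + \frac{17454}{4741}} = \frac{3}{\frac{3231}{4741}} = 3 \cdot \frac{4741}{3231} = \frac{4741}{1077} \approx 4.402$)
$m = - \frac{6}{583}$ ($m = \frac{2 \left(-12\right) \frac{1}{8 - 12}}{-583} = 2 \left(-12\right) \frac{1}{-4} \left(- \frac{1}{583}\right) = 2 \left(-12\right) \left(- \frac{1}{4}\right) \left(- \frac{1}{583}\right) = 6 \left(- \frac{1}{583}\right) = - \frac{6}{583} \approx -0.010292$)
$L{\left(D \right)} = - \frac{6}{583}$
$Q - L{\left(-163 \right)} = \frac{4741}{1077} - - \frac{6}{583} = \frac{4741}{1077} + \frac{6}{583} = \frac{2770465}{627891}$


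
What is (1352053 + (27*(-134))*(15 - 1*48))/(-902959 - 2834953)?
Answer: -1471447/3737912 ≈ -0.39365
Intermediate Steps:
(1352053 + (27*(-134))*(15 - 1*48))/(-902959 - 2834953) = (1352053 - 3618*(15 - 48))/(-3737912) = (1352053 - 3618*(-33))*(-1/3737912) = (1352053 + 119394)*(-1/3737912) = 1471447*(-1/3737912) = -1471447/3737912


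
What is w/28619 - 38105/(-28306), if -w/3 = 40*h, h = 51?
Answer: 917294275/810089414 ≈ 1.1323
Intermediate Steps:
w = -6120 (w = -120*51 = -3*2040 = -6120)
w/28619 - 38105/(-28306) = -6120/28619 - 38105/(-28306) = -6120*1/28619 - 38105*(-1/28306) = -6120/28619 + 38105/28306 = 917294275/810089414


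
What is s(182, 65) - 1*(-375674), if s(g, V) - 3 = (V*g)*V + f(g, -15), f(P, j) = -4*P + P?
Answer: 1144081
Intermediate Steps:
f(P, j) = -3*P
s(g, V) = 3 - 3*g + g*V**2 (s(g, V) = 3 + ((V*g)*V - 3*g) = 3 + (g*V**2 - 3*g) = 3 + (-3*g + g*V**2) = 3 - 3*g + g*V**2)
s(182, 65) - 1*(-375674) = (3 - 3*182 + 182*65**2) - 1*(-375674) = (3 - 546 + 182*4225) + 375674 = (3 - 546 + 768950) + 375674 = 768407 + 375674 = 1144081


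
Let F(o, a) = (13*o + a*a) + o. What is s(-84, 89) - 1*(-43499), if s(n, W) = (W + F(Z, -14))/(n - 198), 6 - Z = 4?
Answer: 12266405/282 ≈ 43498.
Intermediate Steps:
Z = 2 (Z = 6 - 1*4 = 6 - 4 = 2)
F(o, a) = a**2 + 14*o (F(o, a) = (13*o + a**2) + o = (a**2 + 13*o) + o = a**2 + 14*o)
s(n, W) = (224 + W)/(-198 + n) (s(n, W) = (W + ((-14)**2 + 14*2))/(n - 198) = (W + (196 + 28))/(-198 + n) = (W + 224)/(-198 + n) = (224 + W)/(-198 + n))
s(-84, 89) - 1*(-43499) = (224 + 89)/(-198 - 84) - 1*(-43499) = 313/(-282) + 43499 = -1/282*313 + 43499 = -313/282 + 43499 = 12266405/282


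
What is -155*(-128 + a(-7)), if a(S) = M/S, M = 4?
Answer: 139500/7 ≈ 19929.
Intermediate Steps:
a(S) = 4/S
-155*(-128 + a(-7)) = -155*(-128 + 4/(-7)) = -155*(-128 + 4*(-⅐)) = -155*(-128 - 4/7) = -155*(-900/7) = 139500/7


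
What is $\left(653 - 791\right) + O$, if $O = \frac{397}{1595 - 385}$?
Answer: $- \frac{166583}{1210} \approx -137.67$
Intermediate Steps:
$O = \frac{397}{1210}$ ($O = \frac{397}{1595 - 385} = \frac{397}{1210} \approx 0.3281$)
$\left(653 - 791\right) + O = \left(653 - 791\right) + \frac{397}{1210} = -138 + \frac{397}{1210} = - \frac{166583}{1210}$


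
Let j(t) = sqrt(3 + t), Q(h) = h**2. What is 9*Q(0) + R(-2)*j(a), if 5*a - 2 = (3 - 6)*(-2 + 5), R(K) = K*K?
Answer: 8*sqrt(10)/5 ≈ 5.0596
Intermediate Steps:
R(K) = K**2
a = -7/5 (a = 2/5 + ((3 - 6)*(-2 + 5))/5 = 2/5 + (-3*3)/5 = 2/5 + (1/5)*(-9) = 2/5 - 9/5 = -7/5 ≈ -1.4000)
9*Q(0) + R(-2)*j(a) = 9*0**2 + (-2)**2*sqrt(3 - 7/5) = 9*0 + 4*sqrt(8/5) = 0 + 4*(2*sqrt(10)/5) = 0 + 8*sqrt(10)/5 = 8*sqrt(10)/5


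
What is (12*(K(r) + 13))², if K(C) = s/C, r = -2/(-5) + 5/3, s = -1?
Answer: 21678336/961 ≈ 22558.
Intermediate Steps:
r = 31/15 (r = -2*(-⅕) + 5*(⅓) = ⅖ + 5/3 = 31/15 ≈ 2.0667)
K(C) = -1/C
(12*(K(r) + 13))² = (12*(-1/31/15 + 13))² = (12*(-1*15/31 + 13))² = (12*(-15/31 + 13))² = (12*(388/31))² = (4656/31)² = 21678336/961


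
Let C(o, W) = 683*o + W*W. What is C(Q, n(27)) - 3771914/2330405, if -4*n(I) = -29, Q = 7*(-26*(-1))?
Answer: 4636832702861/37286480 ≈ 1.2436e+5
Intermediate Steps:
Q = 182 (Q = 7*26 = 182)
n(I) = 29/4 (n(I) = -1/4*(-29) = 29/4)
C(o, W) = W**2 + 683*o (C(o, W) = 683*o + W**2 = W**2 + 683*o)
C(Q, n(27)) - 3771914/2330405 = ((29/4)**2 + 683*182) - 3771914/2330405 = (841/16 + 124306) - 3771914*1/2330405 = 1989737/16 - 3771914/2330405 = 4636832702861/37286480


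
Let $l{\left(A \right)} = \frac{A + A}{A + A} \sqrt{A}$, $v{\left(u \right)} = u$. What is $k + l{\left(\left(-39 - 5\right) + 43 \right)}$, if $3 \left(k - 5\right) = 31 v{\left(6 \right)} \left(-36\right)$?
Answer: $-2227 + i \approx -2227.0 + 1.0 i$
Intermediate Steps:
$k = -2227$ ($k = 5 + \frac{31 \cdot 6 \left(-36\right)}{3} = 5 + \frac{186 \left(-36\right)}{3} = 5 + \frac{1}{3} \left(-6696\right) = 5 - 2232 = -2227$)
$l{\left(A \right)} = \sqrt{A}$ ($l{\left(A \right)} = \frac{2 A}{2 A} \sqrt{A} = 2 A \frac{1}{2 A} \sqrt{A} = 1 \sqrt{A} = \sqrt{A}$)
$k + l{\left(\left(-39 - 5\right) + 43 \right)} = -2227 + \sqrt{\left(-39 - 5\right) + 43} = -2227 + \sqrt{-44 + 43} = -2227 + \sqrt{-1} = -2227 + i$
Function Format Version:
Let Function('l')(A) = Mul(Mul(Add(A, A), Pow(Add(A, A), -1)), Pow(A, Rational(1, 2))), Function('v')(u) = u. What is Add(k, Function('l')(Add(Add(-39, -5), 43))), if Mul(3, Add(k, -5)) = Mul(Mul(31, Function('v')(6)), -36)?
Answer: Add(-2227, I) ≈ Add(-2227.0, Mul(1.0000, I))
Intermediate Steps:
k = -2227 (k = Add(5, Mul(Rational(1, 3), Mul(Mul(31, 6), -36))) = Add(5, Mul(Rational(1, 3), Mul(186, -36))) = Add(5, Mul(Rational(1, 3), -6696)) = Add(5, -2232) = -2227)
Function('l')(A) = Pow(A, Rational(1, 2)) (Function('l')(A) = Mul(Mul(Mul(2, A), Pow(Mul(2, A), -1)), Pow(A, Rational(1, 2))) = Mul(Mul(Mul(2, A), Mul(Rational(1, 2), Pow(A, -1))), Pow(A, Rational(1, 2))) = Mul(1, Pow(A, Rational(1, 2))) = Pow(A, Rational(1, 2)))
Add(k, Function('l')(Add(Add(-39, -5), 43))) = Add(-2227, Pow(Add(Add(-39, -5), 43), Rational(1, 2))) = Add(-2227, Pow(Add(-44, 43), Rational(1, 2))) = Add(-2227, Pow(-1, Rational(1, 2))) = Add(-2227, I)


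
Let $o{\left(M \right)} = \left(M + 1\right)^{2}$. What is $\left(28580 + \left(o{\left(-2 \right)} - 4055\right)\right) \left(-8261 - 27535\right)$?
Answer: $-877932696$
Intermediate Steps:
$o{\left(M \right)} = \left(1 + M\right)^{2}$
$\left(28580 + \left(o{\left(-2 \right)} - 4055\right)\right) \left(-8261 - 27535\right) = \left(28580 - \left(4055 - \left(1 - 2\right)^{2}\right)\right) \left(-8261 - 27535\right) = \left(28580 - \left(4055 - \left(-1\right)^{2}\right)\right) \left(-35796\right) = \left(28580 + \left(1 - 4055\right)\right) \left(-35796\right) = \left(28580 - 4054\right) \left(-35796\right) = 24526 \left(-35796\right) = -877932696$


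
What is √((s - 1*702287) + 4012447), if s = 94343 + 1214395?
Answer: √4618898 ≈ 2149.2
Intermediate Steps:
s = 1308738
√((s - 1*702287) + 4012447) = √((1308738 - 1*702287) + 4012447) = √((1308738 - 702287) + 4012447) = √(606451 + 4012447) = √4618898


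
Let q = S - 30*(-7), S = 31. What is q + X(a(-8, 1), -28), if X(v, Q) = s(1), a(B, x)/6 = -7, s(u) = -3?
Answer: 238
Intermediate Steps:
a(B, x) = -42 (a(B, x) = 6*(-7) = -42)
X(v, Q) = -3
q = 241 (q = 31 - 30*(-7) = 31 + 210 = 241)
q + X(a(-8, 1), -28) = 241 - 3 = 238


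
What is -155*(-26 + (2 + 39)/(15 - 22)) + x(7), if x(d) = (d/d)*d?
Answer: 34614/7 ≈ 4944.9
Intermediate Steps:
x(d) = d (x(d) = 1*d = d)
-155*(-26 + (2 + 39)/(15 - 22)) + x(7) = -155*(-26 + (2 + 39)/(15 - 22)) + 7 = -155*(-26 + 41/(-7)) + 7 = -155*(-26 + 41*(-⅐)) + 7 = -155*(-26 - 41/7) + 7 = -155*(-223/7) + 7 = 34565/7 + 7 = 34614/7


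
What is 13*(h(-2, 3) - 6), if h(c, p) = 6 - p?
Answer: -39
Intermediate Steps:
13*(h(-2, 3) - 6) = 13*((6 - 1*3) - 6) = 13*((6 - 3) - 6) = 13*(3 - 6) = 13*(-3) = -39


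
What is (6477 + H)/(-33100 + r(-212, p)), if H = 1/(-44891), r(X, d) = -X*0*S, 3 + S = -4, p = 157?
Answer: -439213/2244550 ≈ -0.19568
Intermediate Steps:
S = -7 (S = -3 - 4 = -7)
r(X, d) = 0 (r(X, d) = -X*0*(-7) = -0*(-7) = -1*0 = 0)
H = -1/44891 ≈ -2.2276e-5
(6477 + H)/(-33100 + r(-212, p)) = (6477 - 1/44891)/(-33100 + 0) = (290759006/44891)/(-33100) = (290759006/44891)*(-1/33100) = -439213/2244550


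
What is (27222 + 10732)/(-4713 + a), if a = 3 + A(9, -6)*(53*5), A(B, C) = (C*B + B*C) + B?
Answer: -37954/30945 ≈ -1.2265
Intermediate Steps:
A(B, C) = B + 2*B*C (A(B, C) = (B*C + B*C) + B = 2*B*C + B = B + 2*B*C)
a = -26232 (a = 3 + (9*(1 + 2*(-6)))*(53*5) = 3 + (9*(1 - 12))*265 = 3 + (9*(-11))*265 = 3 - 99*265 = 3 - 26235 = -26232)
(27222 + 10732)/(-4713 + a) = (27222 + 10732)/(-4713 - 26232) = 37954/(-30945) = 37954*(-1/30945) = -37954/30945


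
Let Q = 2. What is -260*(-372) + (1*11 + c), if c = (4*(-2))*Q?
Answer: 96715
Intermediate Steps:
c = -16 (c = (4*(-2))*2 = -8*2 = -16)
-260*(-372) + (1*11 + c) = -260*(-372) + (1*11 - 16) = 96720 + (11 - 16) = 96720 - 5 = 96715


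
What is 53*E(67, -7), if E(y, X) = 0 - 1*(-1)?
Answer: 53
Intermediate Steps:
E(y, X) = 1 (E(y, X) = 0 + 1 = 1)
53*E(67, -7) = 53*1 = 53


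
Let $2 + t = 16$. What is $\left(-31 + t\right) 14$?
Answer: $-238$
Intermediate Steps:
$t = 14$ ($t = -2 + 16 = 14$)
$\left(-31 + t\right) 14 = \left(-31 + 14\right) 14 = \left(-17\right) 14 = -238$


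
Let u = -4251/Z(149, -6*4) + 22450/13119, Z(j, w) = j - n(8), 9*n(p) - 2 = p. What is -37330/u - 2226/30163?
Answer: 2808601095392352/2034015495139 ≈ 1380.8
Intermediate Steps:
n(p) = 2/9 + p/9
Z(j, w) = -10/9 + j (Z(j, w) = j - (2/9 + (⅑)*8) = j - (2/9 + 8/9) = j - 1*10/9 = j - 10/9 = -10/9 + j)
u = -472038871/17461389 (u = -4251/(-10/9 + 149) + 22450/13119 = -4251/1331/9 + 22450*(1/13119) = -4251*9/1331 + 22450/13119 = -38259/1331 + 22450/13119 = -472038871/17461389 ≈ -27.033)
-37330/u - 2226/30163 = -37330/(-472038871/17461389) - 2226/30163 = -37330*(-17461389/472038871) - 2226*1/30163 = 651833651370/472038871 - 318/4309 = 2808601095392352/2034015495139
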